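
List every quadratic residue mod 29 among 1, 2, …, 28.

1 4 5 6 7 9 13 16 20 22 23 24 25 28

Square k = 1,…,14 (k and 29−k give the same square):
1²=1, 2²=4, 3²=9, 4²=16, 5²=25, 6²≡7, 7²≡20, 8²≡6, 9²≡23, 10²≡13, 11²≡5, 12²≡28, 13²≡24, 14²≡22 (mod 29).
So the quadratic residues mod 29 are {1, 4, 5, 6, 7, 9, 13, 16, 20, 22, 23, 24, 25, 28}.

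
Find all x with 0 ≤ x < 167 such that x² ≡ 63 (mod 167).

Since 167 ≡ 3 (mod 4), a square root of 63 is 63^((167+1)/4) = 63^42 mod 167.
Repeated squaring: 63^2≡128, 63^4≡18, 63^8≡157, 63^16≡100, 63^32≡147 (mod 167).
63^42 = 63^(32+8+2) ≡ 49 (mod 167).
Check: 49² = 2401 ≡ 63 (mod 167). The two roots are 49 and 118.

49, 118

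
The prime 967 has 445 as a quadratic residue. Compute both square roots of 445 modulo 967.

Since 967 ≡ 3 (mod 4), a square root of 445 is 445^((967+1)/4) = 445^242 mod 967.
Repeated squaring: 445^2≡757, 445^4≡585, 445^8≡874, 445^16≡913, 445^32≡15, 445^64≡225, 445^128≡341 (mod 967).
445^242 = 445^(128+64+32+16+2) ≡ 400 (mod 967).
Check: 400² = 160000 ≡ 445 (mod 967). The two roots are 400 and 567.

400, 567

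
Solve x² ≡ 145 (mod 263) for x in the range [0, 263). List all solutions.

Since 263 ≡ 3 (mod 4), a square root of 145 is 145^((263+1)/4) = 145^66 mod 263.
Repeated squaring: 145^2≡248, 145^4≡225, 145^8≡129, 145^16≡72, 145^32≡187, 145^64≡253 (mod 263).
145^66 = 145^(64+2) ≡ 150 (mod 263).
Check: 150² = 22500 ≡ 145 (mod 263). The two roots are 113 and 150.

113, 150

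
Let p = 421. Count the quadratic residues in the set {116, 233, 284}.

(116/421) = -1 → non-residue.
(233/421) = -1 → non-residue.
(284/421) = -1 → non-residue.
Total quadratic residues among the 3: 0.

0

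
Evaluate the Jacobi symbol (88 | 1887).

Pull out 2^3: since 1887 ≡ 7 (mod 8), (2/1887) = +1, so (2/1887)^3 = +1.
Reciprocity: 11 ≡ 3 and 1887 ≡ 3 (mod 4), so (11/1887) = −(1887/11).
Reduce top mod 11: now compute (6/11).
Pull out 2: since 11 ≡ 3 (mod 8), (2/11) = -1.
Reciprocity: 3 ≡ 3 and 11 ≡ 3 (mod 4), so (3/11) = −(11/3).
Reduce top mod 3: now compute (2/3).
Pull out 2: since 3 ≡ 3 (mod 8), (2/3) = -1.
Reached (1/3) = 1. Collecting the sign flips along the way, the symbol is +1.

1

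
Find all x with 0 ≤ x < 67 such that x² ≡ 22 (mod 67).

Since 67 ≡ 3 (mod 4), a square root of 22 is 22^((67+1)/4) = 22^17 mod 67.
Repeated squaring: 22^2≡15, 22^4≡24, 22^8≡40, 22^16≡59 (mod 67).
22^17 = 22^(16+1) ≡ 25 (mod 67).
Check: 25² = 625 ≡ 22 (mod 67). The two roots are 25 and 42.

25, 42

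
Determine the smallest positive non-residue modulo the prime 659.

2

(2/659) = −1, so 2 is the smallest positive non-residue mod 659.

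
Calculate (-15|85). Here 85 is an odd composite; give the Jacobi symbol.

0

First reduce: -15 ≡ 70 (mod 85).
Pull out 2: since 85 ≡ 5 (mod 8), (2/85) = -1.
Reciprocity: 35 ≡ 3 and 85 ≡ 1 (mod 4), so (35/85) = +(85/35).
Reduce top mod 35: now compute (15/35).
Reciprocity: 15 ≡ 3 and 35 ≡ 3 (mod 4), so (15/35) = −(35/15).
Reduce top mod 15: now compute (5/15).
Reciprocity: 5 ≡ 1 and 15 ≡ 3 (mod 4), so (5/15) = +(15/5).
Reduce top mod 5: now compute (0/5).
Top reduces to 0: gcd > 1, so the symbol is 0.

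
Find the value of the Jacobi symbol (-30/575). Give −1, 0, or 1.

First reduce: -30 ≡ 545 (mod 575).
Reciprocity: 545 ≡ 1 and 575 ≡ 3 (mod 4), so (545/575) = +(575/545).
Reduce top mod 545: now compute (30/545).
Pull out 2: since 545 ≡ 1 (mod 8), (2/545) = +1.
Reciprocity: 15 ≡ 3 and 545 ≡ 1 (mod 4), so (15/545) = +(545/15).
Reduce top mod 15: now compute (5/15).
Reciprocity: 5 ≡ 1 and 15 ≡ 3 (mod 4), so (5/15) = +(15/5).
Reduce top mod 5: now compute (0/5).
Top reduces to 0: gcd > 1, so the symbol is 0.

0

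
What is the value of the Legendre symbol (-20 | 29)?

1

Euler's criterion: (-20/29) ≡ 9^14 (mod 29).
9^2 ≡ 23 (mod 29)
9^4 ≡ 7 (mod 29)
9^8 ≡ 20 (mod 29)
9^14 = 9^(8+4+2) ≡ 1 (mod 29).
Result is 1, so (-20/29) = 1.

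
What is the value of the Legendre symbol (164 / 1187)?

Pull out 2^2: since 1187 ≡ 3 (mod 8), (2/1187) = -1, so (2/1187)^2 = +1.
Reciprocity: 41 ≡ 1 and 1187 ≡ 3 (mod 4), so (41/1187) = +(1187/41).
Reduce top mod 41: now compute (39/41).
Reciprocity: 39 ≡ 3 and 41 ≡ 1 (mod 4), so (39/41) = +(41/39).
Reduce top mod 39: now compute (2/39).
Pull out 2: since 39 ≡ 7 (mod 8), (2/39) = +1.
Reached (1/39) = 1. Collecting the sign flips along the way, the symbol is +1.

1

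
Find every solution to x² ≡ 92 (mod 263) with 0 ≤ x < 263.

Since 263 ≡ 3 (mod 4), a square root of 92 is 92^((263+1)/4) = 92^66 mod 263.
Repeated squaring: 92^2≡48, 92^4≡200, 92^8≡24, 92^16≡50, 92^32≡133, 92^64≡68 (mod 263).
92^66 = 92^(64+2) ≡ 108 (mod 263).
Check: 108² = 11664 ≡ 92 (mod 263). The two roots are 108 and 155.

108, 155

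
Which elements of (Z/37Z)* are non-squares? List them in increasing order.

2 5 6 8 13 14 15 17 18 19 20 22 23 24 29 31 32 35

Square k = 1,…,18 (k and 37−k give the same square):
1²=1, 2²=4, 3²=9, 4²=16, 5²=25, 6²=36, 7²≡12, 8²≡27, 9²≡7, 10²≡26, 11²≡10, 12²≡33, 13²≡21, 14²≡11, 15²≡3, 16²≡34, 17²≡30, 18²≡28 (mod 37).
The residues are {1, 3, 4, 7, 9, 10, 11, 12, 16, 21, 25, 26, 27, 28, 30, 33, 34, 36}; the non-residues are the remaining 18 nonzero classes.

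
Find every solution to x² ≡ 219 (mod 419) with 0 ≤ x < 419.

Since 419 ≡ 3 (mod 4), a square root of 219 is 219^((419+1)/4) = 219^105 mod 419.
Repeated squaring: 219^2≡195, 219^4≡315, 219^8≡341, 219^16≡218, 219^32≡177, 219^64≡323 (mod 419).
219^105 = 219^(64+32+8+1) ≡ 122 (mod 419).
Check: 122² = 14884 ≡ 219 (mod 419). The two roots are 122 and 297.

122, 297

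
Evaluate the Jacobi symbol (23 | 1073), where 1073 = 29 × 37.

Reciprocity: 23 ≡ 3 and 1073 ≡ 1 (mod 4), so (23/1073) = +(1073/23).
Reduce top mod 23: now compute (15/23).
Reciprocity: 15 ≡ 3 and 23 ≡ 3 (mod 4), so (15/23) = −(23/15).
Reduce top mod 15: now compute (8/15).
Pull out 2^3: since 15 ≡ 7 (mod 8), (2/15) = +1, so (2/15)^3 = +1.
Reached (1/15) = 1. Collecting the sign flips along the way, the symbol is -1.

-1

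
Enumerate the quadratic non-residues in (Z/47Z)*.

Square k = 1,…,23 (k and 47−k give the same square):
1²=1, 2²=4, 3²=9, 4²=16, 5²=25, 6²=36, 7²≡2, 8²≡17, 9²≡34, 10²≡6, 11²≡27, 12²≡3, 13²≡28, 14²≡8, 15²≡37, 16²≡21, 17²≡7, 18²≡42, 19²≡32, 20²≡24, 21²≡18, 22²≡14, 23²≡12 (mod 47).
The residues are {1, 2, 3, 4, 6, 7, 8, 9, 12, 14, 16, 17, 18, 21, 24, 25, 27, 28, 32, 34, 36, 37, 42}; the non-residues are the remaining 23 nonzero classes.

5 10 11 13 15 19 20 22 23 26 29 30 31 33 35 38 39 40 41 43 44 45 46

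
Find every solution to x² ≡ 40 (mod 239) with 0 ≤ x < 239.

Since 239 ≡ 3 (mod 4), a square root of 40 is 40^((239+1)/4) = 40^60 mod 239.
Repeated squaring: 40^2≡166, 40^4≡71, 40^8≡22, 40^16≡6, 40^32≡36 (mod 239).
40^60 = 40^(32+16+8+4) ≡ 163 (mod 239).
Check: 163² = 26569 ≡ 40 (mod 239). The two roots are 76 and 163.

76, 163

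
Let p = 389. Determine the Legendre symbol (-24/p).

First reduce: -24 ≡ 365 (mod 389).
Reciprocity: 365 ≡ 1 and 389 ≡ 1 (mod 4), so (365/389) = +(389/365).
Reduce top mod 365: now compute (24/365).
Pull out 2^3: since 365 ≡ 5 (mod 8), (2/365) = -1, so (2/365)^3 = -1.
Reciprocity: 3 ≡ 3 and 365 ≡ 1 (mod 4), so (3/365) = +(365/3).
Reduce top mod 3: now compute (2/3).
Pull out 2: since 3 ≡ 3 (mod 8), (2/3) = -1.
Reached (1/3) = 1. Collecting the sign flips along the way, the symbol is +1.

1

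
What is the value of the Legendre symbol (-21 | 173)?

Euler's criterion: (-21/173) ≡ 152^86 (mod 173).
152^2 ≡ 95 (mod 173)
152^4 ≡ 29 (mod 173)
152^8 ≡ 149 (mod 173)
152^16 ≡ 57 (mod 173)
152^32 ≡ 135 (mod 173)
152^64 ≡ 60 (mod 173)
152^86 = 152^(64+16+4+2) ≡ 1 (mod 173).
Result is 1, so (-21/173) = 1.

1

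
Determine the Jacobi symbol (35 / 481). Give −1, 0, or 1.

Reciprocity: 35 ≡ 3 and 481 ≡ 1 (mod 4), so (35/481) = +(481/35).
Reduce top mod 35: now compute (26/35).
Pull out 2: since 35 ≡ 3 (mod 8), (2/35) = -1.
Reciprocity: 13 ≡ 1 and 35 ≡ 3 (mod 4), so (13/35) = +(35/13).
Reduce top mod 13: now compute (9/13).
Reciprocity: 9 ≡ 1 and 13 ≡ 1 (mod 4), so (9/13) = +(13/9).
Reduce top mod 9: now compute (4/9).
Pull out 2^2: since 9 ≡ 1 (mod 8), (2/9) = +1, so (2/9)^2 = +1.
Reached (1/9) = 1. Collecting the sign flips along the way, the symbol is -1.

-1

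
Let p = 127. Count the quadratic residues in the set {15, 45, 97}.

1

(15/127) = +1 → QR.
(45/127) = -1 → non-residue.
(97/127) = -1 → non-residue.
Total quadratic residues among the 3: 1.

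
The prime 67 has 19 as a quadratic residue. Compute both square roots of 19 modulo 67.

Since 67 ≡ 3 (mod 4), a square root of 19 is 19^((67+1)/4) = 19^17 mod 67.
Repeated squaring: 19^2≡26, 19^4≡6, 19^8≡36, 19^16≡23 (mod 67).
19^17 = 19^(16+1) ≡ 35 (mod 67).
Check: 35² = 1225 ≡ 19 (mod 67). The two roots are 32 and 35.

32, 35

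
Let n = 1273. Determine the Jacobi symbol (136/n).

Pull out 2^3: since 1273 ≡ 1 (mod 8), (2/1273) = +1, so (2/1273)^3 = +1.
Reciprocity: 17 ≡ 1 and 1273 ≡ 1 (mod 4), so (17/1273) = +(1273/17).
Reduce top mod 17: now compute (15/17).
Reciprocity: 15 ≡ 3 and 17 ≡ 1 (mod 4), so (15/17) = +(17/15).
Reduce top mod 15: now compute (2/15).
Pull out 2: since 15 ≡ 7 (mod 8), (2/15) = +1.
Reached (1/15) = 1. Collecting the sign flips along the way, the symbol is +1.

1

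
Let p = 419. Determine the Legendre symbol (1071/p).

Euler's criterion: (1071/419) ≡ 233^209 (mod 419).
233^2 ≡ 238 (mod 419)
233^4 ≡ 79 (mod 419)
233^8 ≡ 375 (mod 419)
233^16 ≡ 260 (mod 419)
233^32 ≡ 141 (mod 419)
233^64 ≡ 188 (mod 419)
233^128 ≡ 148 (mod 419)
233^209 = 233^(128+64+16+1) ≡ 418 (mod 419).
Result is 418 ≡ −1, so (1071/419) = −1.

-1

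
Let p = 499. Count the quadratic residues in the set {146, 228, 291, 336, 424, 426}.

4

(146/499) = -1 → non-residue.
(228/499) = +1 → QR.
(291/499) = +1 → QR.
(336/499) = +1 → QR.
(424/499) = +1 → QR.
(426/499) = -1 → non-residue.
Total quadratic residues among the 6: 4.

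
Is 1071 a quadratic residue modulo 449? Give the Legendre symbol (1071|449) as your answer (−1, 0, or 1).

-1

First reduce: 1071 ≡ 173 (mod 449).
Reciprocity: 173 ≡ 1 and 449 ≡ 1 (mod 4), so (173/449) = +(449/173).
Reduce top mod 173: now compute (103/173).
Reciprocity: 103 ≡ 3 and 173 ≡ 1 (mod 4), so (103/173) = +(173/103).
Reduce top mod 103: now compute (70/103).
Pull out 2: since 103 ≡ 7 (mod 8), (2/103) = +1.
Reciprocity: 35 ≡ 3 and 103 ≡ 3 (mod 4), so (35/103) = −(103/35).
Reduce top mod 35: now compute (33/35).
Reciprocity: 33 ≡ 1 and 35 ≡ 3 (mod 4), so (33/35) = +(35/33).
Reduce top mod 33: now compute (2/33).
Pull out 2: since 33 ≡ 1 (mod 8), (2/33) = +1.
Reached (1/33) = 1. Collecting the sign flips along the way, the symbol is -1.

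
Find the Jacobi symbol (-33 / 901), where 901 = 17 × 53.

-1

First reduce: -33 ≡ 868 (mod 901).
Pull out 2^2: since 901 ≡ 5 (mod 8), (2/901) = -1, so (2/901)^2 = +1.
Reciprocity: 217 ≡ 1 and 901 ≡ 1 (mod 4), so (217/901) = +(901/217).
Reduce top mod 217: now compute (33/217).
Reciprocity: 33 ≡ 1 and 217 ≡ 1 (mod 4), so (33/217) = +(217/33).
Reduce top mod 33: now compute (19/33).
Reciprocity: 19 ≡ 3 and 33 ≡ 1 (mod 4), so (19/33) = +(33/19).
Reduce top mod 19: now compute (14/19).
Pull out 2: since 19 ≡ 3 (mod 8), (2/19) = -1.
Reciprocity: 7 ≡ 3 and 19 ≡ 3 (mod 4), so (7/19) = −(19/7).
Reduce top mod 7: now compute (5/7).
Reciprocity: 5 ≡ 1 and 7 ≡ 3 (mod 4), so (5/7) = +(7/5).
Reduce top mod 5: now compute (2/5).
Pull out 2: since 5 ≡ 5 (mod 8), (2/5) = -1.
Reached (1/5) = 1. Collecting the sign flips along the way, the symbol is -1.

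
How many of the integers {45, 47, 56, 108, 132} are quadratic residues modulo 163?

3

(45/163) = -1 → non-residue.
(47/163) = +1 → QR.
(56/163) = +1 → QR.
(108/163) = -1 → non-residue.
(132/163) = +1 → QR.
Total quadratic residues among the 5: 3.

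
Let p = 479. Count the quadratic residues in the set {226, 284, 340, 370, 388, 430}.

2

(226/479) = -1 → non-residue.
(284/479) = +1 → QR.
(340/479) = -1 → non-residue.
(370/479) = -1 → non-residue.
(388/479) = +1 → QR.
(430/479) = -1 → non-residue.
Total quadratic residues among the 6: 2.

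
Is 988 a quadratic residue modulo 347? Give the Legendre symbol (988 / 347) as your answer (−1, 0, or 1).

First reduce: 988 ≡ 294 (mod 347).
Pull out 2: since 347 ≡ 3 (mod 8), (2/347) = -1.
Reciprocity: 147 ≡ 3 and 347 ≡ 3 (mod 4), so (147/347) = −(347/147).
Reduce top mod 147: now compute (53/147).
Reciprocity: 53 ≡ 1 and 147 ≡ 3 (mod 4), so (53/147) = +(147/53).
Reduce top mod 53: now compute (41/53).
Reciprocity: 41 ≡ 1 and 53 ≡ 1 (mod 4), so (41/53) = +(53/41).
Reduce top mod 41: now compute (12/41).
Pull out 2^2: since 41 ≡ 1 (mod 8), (2/41) = +1, so (2/41)^2 = +1.
Reciprocity: 3 ≡ 3 and 41 ≡ 1 (mod 4), so (3/41) = +(41/3).
Reduce top mod 3: now compute (2/3).
Pull out 2: since 3 ≡ 3 (mod 8), (2/3) = -1.
Reached (1/3) = 1. Collecting the sign flips along the way, the symbol is -1.

-1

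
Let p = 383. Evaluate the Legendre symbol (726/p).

1

First reduce: 726 ≡ 343 (mod 383).
Reciprocity: 343 ≡ 3 and 383 ≡ 3 (mod 4), so (343/383) = −(383/343).
Reduce top mod 343: now compute (40/343).
Pull out 2^3: since 343 ≡ 7 (mod 8), (2/343) = +1, so (2/343)^3 = +1.
Reciprocity: 5 ≡ 1 and 343 ≡ 3 (mod 4), so (5/343) = +(343/5).
Reduce top mod 5: now compute (3/5).
Reciprocity: 3 ≡ 3 and 5 ≡ 1 (mod 4), so (3/5) = +(5/3).
Reduce top mod 3: now compute (2/3).
Pull out 2: since 3 ≡ 3 (mod 8), (2/3) = -1.
Reached (1/3) = 1. Collecting the sign flips along the way, the symbol is +1.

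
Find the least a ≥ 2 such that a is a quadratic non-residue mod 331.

(2/331) = −1, so 2 is the smallest positive non-residue mod 331.

2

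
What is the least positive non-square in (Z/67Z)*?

(2/67) = −1, so 2 is the smallest positive non-residue mod 67.

2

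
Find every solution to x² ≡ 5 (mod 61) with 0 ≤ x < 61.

61 ≡ 1 (mod 4), so we find a root by search.
Trying successive values, 26² = 676 ≡ 5 (mod 61). The other root is 61 − 26 = 35.

26, 35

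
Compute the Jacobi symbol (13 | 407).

1

Reciprocity: 13 ≡ 1 and 407 ≡ 3 (mod 4), so (13/407) = +(407/13).
Reduce top mod 13: now compute (4/13).
Pull out 2^2: since 13 ≡ 5 (mod 8), (2/13) = -1, so (2/13)^2 = +1.
Reached (1/13) = 1. Collecting the sign flips along the way, the symbol is +1.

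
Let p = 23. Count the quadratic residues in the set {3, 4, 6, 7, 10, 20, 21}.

3

(3/23) = +1 → QR.
(4/23) = +1 → QR.
(6/23) = +1 → QR.
(7/23) = -1 → non-residue.
(10/23) = -1 → non-residue.
(20/23) = -1 → non-residue.
(21/23) = -1 → non-residue.
Total quadratic residues among the 7: 3.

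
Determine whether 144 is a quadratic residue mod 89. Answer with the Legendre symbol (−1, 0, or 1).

1

Euler's criterion: (144/89) ≡ 55^44 (mod 89).
55^2 ≡ 88 (mod 89)
55^4 ≡ 1 (mod 89)
55^8 ≡ 1 (mod 89)
55^16 ≡ 1 (mod 89)
55^32 ≡ 1 (mod 89)
55^44 = 55^(32+8+4) ≡ 1 (mod 89).
Result is 1, so (144/89) = 1.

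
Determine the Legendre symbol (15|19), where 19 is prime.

-1

Reciprocity: 15 ≡ 3 and 19 ≡ 3 (mod 4), so (15/19) = −(19/15).
Reduce top mod 15: now compute (4/15).
Pull out 2^2: since 15 ≡ 7 (mod 8), (2/15) = +1, so (2/15)^2 = +1.
Reached (1/15) = 1. Collecting the sign flips along the way, the symbol is -1.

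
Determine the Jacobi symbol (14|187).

-1

Pull out 2: since 187 ≡ 3 (mod 8), (2/187) = -1.
Reciprocity: 7 ≡ 3 and 187 ≡ 3 (mod 4), so (7/187) = −(187/7).
Reduce top mod 7: now compute (5/7).
Reciprocity: 5 ≡ 1 and 7 ≡ 3 (mod 4), so (5/7) = +(7/5).
Reduce top mod 5: now compute (2/5).
Pull out 2: since 5 ≡ 5 (mod 8), (2/5) = -1.
Reached (1/5) = 1. Collecting the sign flips along the way, the symbol is -1.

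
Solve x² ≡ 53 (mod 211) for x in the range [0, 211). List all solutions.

Since 211 ≡ 3 (mod 4), a square root of 53 is 53^((211+1)/4) = 53^53 mod 211.
Repeated squaring: 53^2≡66, 53^4≡136, 53^8≡139, 53^16≡120, 53^32≡52 (mod 211).
53^53 = 53^(32+16+4+1) ≡ 105 (mod 211).
Check: 105² = 11025 ≡ 53 (mod 211). The two roots are 105 and 106.

105, 106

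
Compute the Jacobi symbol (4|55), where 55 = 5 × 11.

1

Pull out 2^2: since 55 ≡ 7 (mod 8), (2/55) = +1, so (2/55)^2 = +1.
Reached (1/55) = 1. Collecting the sign flips along the way, the symbol is +1.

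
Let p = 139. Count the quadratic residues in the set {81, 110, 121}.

2

(81/139) = +1 → QR.
(110/139) = -1 → non-residue.
(121/139) = +1 → QR.
Total quadratic residues among the 3: 2.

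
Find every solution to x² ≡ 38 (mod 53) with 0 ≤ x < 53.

12, 41

53 ≡ 1 (mod 4), so we find a root by search.
Trying successive values, 12² = 144 ≡ 38 (mod 53). The other root is 53 − 12 = 41.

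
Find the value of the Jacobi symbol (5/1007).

Reciprocity: 5 ≡ 1 and 1007 ≡ 3 (mod 4), so (5/1007) = +(1007/5).
Reduce top mod 5: now compute (2/5).
Pull out 2: since 5 ≡ 5 (mod 8), (2/5) = -1.
Reached (1/5) = 1. Collecting the sign flips along the way, the symbol is -1.

-1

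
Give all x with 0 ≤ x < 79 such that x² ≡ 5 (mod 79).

20, 59

Since 79 ≡ 3 (mod 4), a square root of 5 is 5^((79+1)/4) = 5^20 mod 79.
Repeated squaring: 5^2≡25, 5^4≡72, 5^8≡49, 5^16≡31 (mod 79).
5^20 = 5^(16+4) ≡ 20 (mod 79).
Check: 20² = 400 ≡ 5 (mod 79). The two roots are 20 and 59.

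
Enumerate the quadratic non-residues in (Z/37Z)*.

2 5 6 8 13 14 15 17 18 19 20 22 23 24 29 31 32 35

Square k = 1,…,18 (k and 37−k give the same square):
1²=1, 2²=4, 3²=9, 4²=16, 5²=25, 6²=36, 7²≡12, 8²≡27, 9²≡7, 10²≡26, 11²≡10, 12²≡33, 13²≡21, 14²≡11, 15²≡3, 16²≡34, 17²≡30, 18²≡28 (mod 37).
The residues are {1, 3, 4, 7, 9, 10, 11, 12, 16, 21, 25, 26, 27, 28, 30, 33, 34, 36}; the non-residues are the remaining 18 nonzero classes.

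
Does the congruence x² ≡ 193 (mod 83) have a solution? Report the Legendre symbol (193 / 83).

1

First reduce: 193 ≡ 27 (mod 83).
Reciprocity: 27 ≡ 3 and 83 ≡ 3 (mod 4), so (27/83) = −(83/27).
Reduce top mod 27: now compute (2/27).
Pull out 2: since 27 ≡ 3 (mod 8), (2/27) = -1.
Reached (1/27) = 1. Collecting the sign flips along the way, the symbol is +1.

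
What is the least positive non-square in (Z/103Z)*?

3

(2/103) = +1, so 2 is a residue.
(3/103) = −1, so 3 is the smallest positive non-residue mod 103.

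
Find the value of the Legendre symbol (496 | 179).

1

Euler's criterion: (496/179) ≡ 138^89 (mod 179).
138^2 ≡ 70 (mod 179)
138^4 ≡ 67 (mod 179)
138^8 ≡ 14 (mod 179)
138^16 ≡ 17 (mod 179)
138^32 ≡ 110 (mod 179)
138^64 ≡ 107 (mod 179)
138^89 = 138^(64+16+8+1) ≡ 1 (mod 179).
Result is 1, so (496/179) = 1.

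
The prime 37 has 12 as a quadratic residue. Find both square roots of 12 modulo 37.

37 ≡ 1 (mod 4), so we find a root by search.
Trying successive values, 7² = 49 ≡ 12 (mod 37). The other root is 37 − 7 = 30.

7, 30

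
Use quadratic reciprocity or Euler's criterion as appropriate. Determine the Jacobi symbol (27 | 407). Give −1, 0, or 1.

Reciprocity: 27 ≡ 3 and 407 ≡ 3 (mod 4), so (27/407) = −(407/27).
Reduce top mod 27: now compute (2/27).
Pull out 2: since 27 ≡ 3 (mod 8), (2/27) = -1.
Reached (1/27) = 1. Collecting the sign flips along the way, the symbol is +1.

1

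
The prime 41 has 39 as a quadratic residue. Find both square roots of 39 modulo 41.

41 ≡ 1 (mod 4), so we find a root by search.
Trying successive values, 11² = 121 ≡ 39 (mod 41). The other root is 41 − 11 = 30.

11, 30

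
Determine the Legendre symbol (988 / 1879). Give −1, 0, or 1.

Pull out 2^2: since 1879 ≡ 7 (mod 8), (2/1879) = +1, so (2/1879)^2 = +1.
Reciprocity: 247 ≡ 3 and 1879 ≡ 3 (mod 4), so (247/1879) = −(1879/247).
Reduce top mod 247: now compute (150/247).
Pull out 2: since 247 ≡ 7 (mod 8), (2/247) = +1.
Reciprocity: 75 ≡ 3 and 247 ≡ 3 (mod 4), so (75/247) = −(247/75).
Reduce top mod 75: now compute (22/75).
Pull out 2: since 75 ≡ 3 (mod 8), (2/75) = -1.
Reciprocity: 11 ≡ 3 and 75 ≡ 3 (mod 4), so (11/75) = −(75/11).
Reduce top mod 11: now compute (9/11).
Reciprocity: 9 ≡ 1 and 11 ≡ 3 (mod 4), so (9/11) = +(11/9).
Reduce top mod 9: now compute (2/9).
Pull out 2: since 9 ≡ 1 (mod 8), (2/9) = +1.
Reached (1/9) = 1. Collecting the sign flips along the way, the symbol is +1.

1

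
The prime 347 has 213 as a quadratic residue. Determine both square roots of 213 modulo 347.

108, 239

Since 347 ≡ 3 (mod 4), a square root of 213 is 213^((347+1)/4) = 213^87 mod 347.
Repeated squaring: 213^2≡259, 213^4≡110, 213^8≡302, 213^16≡290, 213^32≡126, 213^64≡261 (mod 347).
213^87 = 213^(64+16+4+2+1) ≡ 108 (mod 347).
Check: 108² = 11664 ≡ 213 (mod 347). The two roots are 108 and 239.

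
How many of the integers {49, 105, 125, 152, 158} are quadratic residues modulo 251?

(49/251) = +1 → QR.
(105/251) = +1 → QR.
(125/251) = +1 → QR.
(152/251) = +1 → QR.
(158/251) = -1 → non-residue.
Total quadratic residues among the 5: 4.

4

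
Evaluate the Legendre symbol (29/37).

-1

Euler's criterion: (29/37) ≡ 29^18 (mod 37).
29^2 ≡ 27 (mod 37)
29^4 ≡ 26 (mod 37)
29^8 ≡ 10 (mod 37)
29^16 ≡ 26 (mod 37)
29^18 = 29^(16+2) ≡ 36 (mod 37).
Result is 36 ≡ −1, so (29/37) = −1.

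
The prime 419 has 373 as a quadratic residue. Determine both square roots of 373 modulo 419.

Since 419 ≡ 3 (mod 4), a square root of 373 is 373^((419+1)/4) = 373^105 mod 419.
Repeated squaring: 373^2≡21, 373^4≡22, 373^8≡65, 373^16≡35, 373^32≡387, 373^64≡186 (mod 419).
373^105 = 373^(64+32+8+1) ≡ 293 (mod 419).
Check: 293² = 85849 ≡ 373 (mod 419). The two roots are 126 and 293.

126, 293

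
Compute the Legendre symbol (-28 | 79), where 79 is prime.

First reduce: -28 ≡ 51 (mod 79).
Reciprocity: 51 ≡ 3 and 79 ≡ 3 (mod 4), so (51/79) = −(79/51).
Reduce top mod 51: now compute (28/51).
Pull out 2^2: since 51 ≡ 3 (mod 8), (2/51) = -1, so (2/51)^2 = +1.
Reciprocity: 7 ≡ 3 and 51 ≡ 3 (mod 4), so (7/51) = −(51/7).
Reduce top mod 7: now compute (2/7).
Pull out 2: since 7 ≡ 7 (mod 8), (2/7) = +1.
Reached (1/7) = 1. Collecting the sign flips along the way, the symbol is +1.

1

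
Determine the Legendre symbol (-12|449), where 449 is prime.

-1

First reduce: -12 ≡ 437 (mod 449).
Reciprocity: 437 ≡ 1 and 449 ≡ 1 (mod 4), so (437/449) = +(449/437).
Reduce top mod 437: now compute (12/437).
Pull out 2^2: since 437 ≡ 5 (mod 8), (2/437) = -1, so (2/437)^2 = +1.
Reciprocity: 3 ≡ 3 and 437 ≡ 1 (mod 4), so (3/437) = +(437/3).
Reduce top mod 3: now compute (2/3).
Pull out 2: since 3 ≡ 3 (mod 8), (2/3) = -1.
Reached (1/3) = 1. Collecting the sign flips along the way, the symbol is -1.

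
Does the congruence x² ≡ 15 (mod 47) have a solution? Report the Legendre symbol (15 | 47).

Euler's criterion: (15/47) ≡ 15^23 (mod 47).
15^2 ≡ 37 (mod 47)
15^4 ≡ 6 (mod 47)
15^8 ≡ 36 (mod 47)
15^16 ≡ 27 (mod 47)
15^23 = 15^(16+4+2+1) ≡ 46 (mod 47).
Result is 46 ≡ −1, so (15/47) = −1.

-1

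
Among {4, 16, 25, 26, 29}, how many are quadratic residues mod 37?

4

(4/37) = +1 → QR.
(16/37) = +1 → QR.
(25/37) = +1 → QR.
(26/37) = +1 → QR.
(29/37) = -1 → non-residue.
Total quadratic residues among the 5: 4.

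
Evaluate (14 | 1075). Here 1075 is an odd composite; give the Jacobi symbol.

1

Pull out 2: since 1075 ≡ 3 (mod 8), (2/1075) = -1.
Reciprocity: 7 ≡ 3 and 1075 ≡ 3 (mod 4), so (7/1075) = −(1075/7).
Reduce top mod 7: now compute (4/7).
Pull out 2^2: since 7 ≡ 7 (mod 8), (2/7) = +1, so (2/7)^2 = +1.
Reached (1/7) = 1. Collecting the sign flips along the way, the symbol is +1.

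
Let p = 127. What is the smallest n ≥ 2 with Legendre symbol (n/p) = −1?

3

(2/127) = +1, so 2 is a residue.
(3/127) = −1, so 3 is the smallest positive non-residue mod 127.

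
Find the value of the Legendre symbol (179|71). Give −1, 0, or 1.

1

First reduce: 179 ≡ 37 (mod 71).
Reciprocity: 37 ≡ 1 and 71 ≡ 3 (mod 4), so (37/71) = +(71/37).
Reduce top mod 37: now compute (34/37).
Pull out 2: since 37 ≡ 5 (mod 8), (2/37) = -1.
Reciprocity: 17 ≡ 1 and 37 ≡ 1 (mod 4), so (17/37) = +(37/17).
Reduce top mod 17: now compute (3/17).
Reciprocity: 3 ≡ 3 and 17 ≡ 1 (mod 4), so (3/17) = +(17/3).
Reduce top mod 3: now compute (2/3).
Pull out 2: since 3 ≡ 3 (mod 8), (2/3) = -1.
Reached (1/3) = 1. Collecting the sign flips along the way, the symbol is +1.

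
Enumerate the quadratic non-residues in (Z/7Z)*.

3, 5, 6

Square k = 1,…,3 (k and 7−k give the same square):
1²=1, 2²=4, 3²≡2 (mod 7).
The residues are {1, 2, 4}; the non-residues are the remaining 3 nonzero classes.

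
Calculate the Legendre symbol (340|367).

1

Pull out 2^2: since 367 ≡ 7 (mod 8), (2/367) = +1, so (2/367)^2 = +1.
Reciprocity: 85 ≡ 1 and 367 ≡ 3 (mod 4), so (85/367) = +(367/85).
Reduce top mod 85: now compute (27/85).
Reciprocity: 27 ≡ 3 and 85 ≡ 1 (mod 4), so (27/85) = +(85/27).
Reduce top mod 27: now compute (4/27).
Pull out 2^2: since 27 ≡ 3 (mod 8), (2/27) = -1, so (2/27)^2 = +1.
Reached (1/27) = 1. Collecting the sign flips along the way, the symbol is +1.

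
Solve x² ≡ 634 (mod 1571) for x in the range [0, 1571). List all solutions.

270, 1301

Since 1571 ≡ 3 (mod 4), a square root of 634 is 634^((1571+1)/4) = 634^393 mod 1571.
Repeated squaring: 634^2≡1351, 634^4≡1270, 634^8≡1054, 634^16≡219, 634^32≡831, 634^64≡892, 634^128≡738, 634^256≡1078 (mod 1571).
634^393 = 634^(256+128+8+1) ≡ 1301 (mod 1571).
Check: 1301² = 1692601 ≡ 634 (mod 1571). The two roots are 270 and 1301.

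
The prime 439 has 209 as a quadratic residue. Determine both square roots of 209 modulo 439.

61, 378

Since 439 ≡ 3 (mod 4), a square root of 209 is 209^((439+1)/4) = 209^110 mod 439.
Repeated squaring: 209^2≡220, 209^4≡110, 209^8≡247, 209^16≡427, 209^32≡144, 209^64≡103 (mod 439).
209^110 = 209^(64+32+8+4+2) ≡ 61 (mod 439).
Check: 61² = 3721 ≡ 209 (mod 439). The two roots are 61 and 378.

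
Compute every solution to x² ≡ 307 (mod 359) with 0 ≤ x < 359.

Since 359 ≡ 3 (mod 4), a square root of 307 is 307^((359+1)/4) = 307^90 mod 359.
Repeated squaring: 307^2≡191, 307^4≡222, 307^8≡101, 307^16≡149, 307^32≡302, 307^64≡18 (mod 359).
307^90 = 307^(64+16+8+2) ≡ 100 (mod 359).
Check: 100² = 10000 ≡ 307 (mod 359). The two roots are 100 and 259.

100, 259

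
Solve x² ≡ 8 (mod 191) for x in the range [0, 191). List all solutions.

77, 114

Since 191 ≡ 3 (mod 4), a square root of 8 is 8^((191+1)/4) = 8^48 mod 191.
Repeated squaring: 8^2≡64, 8^4≡85, 8^8≡158, 8^16≡134, 8^32≡2 (mod 191).
8^48 = 8^(32+16) ≡ 77 (mod 191).
Check: 77² = 5929 ≡ 8 (mod 191). The two roots are 77 and 114.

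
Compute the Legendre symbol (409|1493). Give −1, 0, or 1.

1

Reciprocity: 409 ≡ 1 and 1493 ≡ 1 (mod 4), so (409/1493) = +(1493/409).
Reduce top mod 409: now compute (266/409).
Pull out 2: since 409 ≡ 1 (mod 8), (2/409) = +1.
Reciprocity: 133 ≡ 1 and 409 ≡ 1 (mod 4), so (133/409) = +(409/133).
Reduce top mod 133: now compute (10/133).
Pull out 2: since 133 ≡ 5 (mod 8), (2/133) = -1.
Reciprocity: 5 ≡ 1 and 133 ≡ 1 (mod 4), so (5/133) = +(133/5).
Reduce top mod 5: now compute (3/5).
Reciprocity: 3 ≡ 3 and 5 ≡ 1 (mod 4), so (3/5) = +(5/3).
Reduce top mod 3: now compute (2/3).
Pull out 2: since 3 ≡ 3 (mod 8), (2/3) = -1.
Reached (1/3) = 1. Collecting the sign flips along the way, the symbol is +1.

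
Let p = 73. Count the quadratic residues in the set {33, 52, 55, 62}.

(33/73) = -1 → non-residue.
(52/73) = -1 → non-residue.
(55/73) = +1 → QR.
(62/73) = -1 → non-residue.
Total quadratic residues among the 4: 1.

1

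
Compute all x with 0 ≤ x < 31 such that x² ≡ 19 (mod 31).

9, 22

Since 31 ≡ 3 (mod 4), a square root of 19 is 19^((31+1)/4) = 19^8 mod 31.
Repeated squaring: 19^2≡20, 19^4≡28, 19^8≡9 (mod 31).
19^8 = 19^(8) ≡ 9 (mod 31).
Check: 9² = 81 ≡ 19 (mod 31). The two roots are 9 and 22.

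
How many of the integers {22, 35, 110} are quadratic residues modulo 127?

2

(22/127) = +1 → QR.
(35/127) = +1 → QR.
(110/127) = -1 → non-residue.
Total quadratic residues among the 3: 2.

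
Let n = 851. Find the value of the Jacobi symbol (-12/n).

First reduce: -12 ≡ 839 (mod 851).
Reciprocity: 839 ≡ 3 and 851 ≡ 3 (mod 4), so (839/851) = −(851/839).
Reduce top mod 839: now compute (12/839).
Pull out 2^2: since 839 ≡ 7 (mod 8), (2/839) = +1, so (2/839)^2 = +1.
Reciprocity: 3 ≡ 3 and 839 ≡ 3 (mod 4), so (3/839) = −(839/3).
Reduce top mod 3: now compute (2/3).
Pull out 2: since 3 ≡ 3 (mod 8), (2/3) = -1.
Reached (1/3) = 1. Collecting the sign flips along the way, the symbol is -1.

-1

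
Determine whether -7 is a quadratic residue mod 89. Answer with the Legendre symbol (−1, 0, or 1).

-1

First reduce: -7 ≡ 82 (mod 89).
Pull out 2: since 89 ≡ 1 (mod 8), (2/89) = +1.
Reciprocity: 41 ≡ 1 and 89 ≡ 1 (mod 4), so (41/89) = +(89/41).
Reduce top mod 41: now compute (7/41).
Reciprocity: 7 ≡ 3 and 41 ≡ 1 (mod 4), so (7/41) = +(41/7).
Reduce top mod 7: now compute (6/7).
Pull out 2: since 7 ≡ 7 (mod 8), (2/7) = +1.
Reciprocity: 3 ≡ 3 and 7 ≡ 3 (mod 4), so (3/7) = −(7/3).
Reduce top mod 3: now compute (1/3).
Reached (1/3) = 1. Collecting the sign flips along the way, the symbol is -1.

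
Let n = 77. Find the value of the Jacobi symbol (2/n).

-1

Pull out 2: since 77 ≡ 5 (mod 8), (2/77) = -1.
Reached (1/77) = 1. Collecting the sign flips along the way, the symbol is -1.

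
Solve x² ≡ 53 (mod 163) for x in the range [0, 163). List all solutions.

Since 163 ≡ 3 (mod 4), a square root of 53 is 53^((163+1)/4) = 53^41 mod 163.
Repeated squaring: 53^2≡38, 53^4≡140, 53^8≡40, 53^16≡133, 53^32≡85 (mod 163).
53^41 = 53^(32+8+1) ≡ 85 (mod 163).
Check: 85² = 7225 ≡ 53 (mod 163). The two roots are 78 and 85.

78, 85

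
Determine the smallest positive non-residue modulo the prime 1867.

2

(2/1867) = −1, so 2 is the smallest positive non-residue mod 1867.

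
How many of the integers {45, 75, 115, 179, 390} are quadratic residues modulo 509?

3

(45/509) = +1 → QR.
(75/509) = -1 → non-residue.
(115/509) = +1 → QR.
(179/509) = +1 → QR.
(390/509) = -1 → non-residue.
Total quadratic residues among the 5: 3.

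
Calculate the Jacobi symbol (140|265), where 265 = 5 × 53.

0

Pull out 2^2: since 265 ≡ 1 (mod 8), (2/265) = +1, so (2/265)^2 = +1.
Reciprocity: 35 ≡ 3 and 265 ≡ 1 (mod 4), so (35/265) = +(265/35).
Reduce top mod 35: now compute (20/35).
Pull out 2^2: since 35 ≡ 3 (mod 8), (2/35) = -1, so (2/35)^2 = +1.
Reciprocity: 5 ≡ 1 and 35 ≡ 3 (mod 4), so (5/35) = +(35/5).
Reduce top mod 5: now compute (0/5).
Top reduces to 0: gcd > 1, so the symbol is 0.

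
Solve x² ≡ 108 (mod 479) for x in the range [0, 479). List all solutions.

186, 293

Since 479 ≡ 3 (mod 4), a square root of 108 is 108^((479+1)/4) = 108^120 mod 479.
Repeated squaring: 108^2≡168, 108^4≡442, 108^8≡411, 108^16≡313, 108^32≡253, 108^64≡302 (mod 479).
108^120 = 108^(64+32+16+8) ≡ 293 (mod 479).
Check: 293² = 85849 ≡ 108 (mod 479). The two roots are 186 and 293.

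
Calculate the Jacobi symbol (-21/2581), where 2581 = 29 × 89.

-1

First reduce: -21 ≡ 2560 (mod 2581).
Pull out 2^9: since 2581 ≡ 5 (mod 8), (2/2581) = -1, so (2/2581)^9 = -1.
Reciprocity: 5 ≡ 1 and 2581 ≡ 1 (mod 4), so (5/2581) = +(2581/5).
Reduce top mod 5: now compute (1/5).
Reached (1/5) = 1. Collecting the sign flips along the way, the symbol is -1.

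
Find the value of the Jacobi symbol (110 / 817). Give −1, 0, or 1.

-1

Pull out 2: since 817 ≡ 1 (mod 8), (2/817) = +1.
Reciprocity: 55 ≡ 3 and 817 ≡ 1 (mod 4), so (55/817) = +(817/55).
Reduce top mod 55: now compute (47/55).
Reciprocity: 47 ≡ 3 and 55 ≡ 3 (mod 4), so (47/55) = −(55/47).
Reduce top mod 47: now compute (8/47).
Pull out 2^3: since 47 ≡ 7 (mod 8), (2/47) = +1, so (2/47)^3 = +1.
Reached (1/47) = 1. Collecting the sign flips along the way, the symbol is -1.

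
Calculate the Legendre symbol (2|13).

Pull out 2: since 13 ≡ 5 (mod 8), (2/13) = -1.
Reached (1/13) = 1. Collecting the sign flips along the way, the symbol is -1.

-1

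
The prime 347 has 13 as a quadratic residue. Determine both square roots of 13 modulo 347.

Since 347 ≡ 3 (mod 4), a square root of 13 is 13^((347+1)/4) = 13^87 mod 347.
Repeated squaring: 13^2≡169, 13^4≡107, 13^8≡345, 13^16≡4, 13^32≡16, 13^64≡256 (mod 347).
13^87 = 13^(64+16+4+2+1) ≡ 56 (mod 347).
Check: 56² = 3136 ≡ 13 (mod 347). The two roots are 56 and 291.

56, 291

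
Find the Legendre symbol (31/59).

Reciprocity: 31 ≡ 3 and 59 ≡ 3 (mod 4), so (31/59) = −(59/31).
Reduce top mod 31: now compute (28/31).
Pull out 2^2: since 31 ≡ 7 (mod 8), (2/31) = +1, so (2/31)^2 = +1.
Reciprocity: 7 ≡ 3 and 31 ≡ 3 (mod 4), so (7/31) = −(31/7).
Reduce top mod 7: now compute (3/7).
Reciprocity: 3 ≡ 3 and 7 ≡ 3 (mod 4), so (3/7) = −(7/3).
Reduce top mod 3: now compute (1/3).
Reached (1/3) = 1. Collecting the sign flips along the way, the symbol is -1.

-1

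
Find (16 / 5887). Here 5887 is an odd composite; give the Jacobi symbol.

1

Pull out 2^4: since 5887 ≡ 7 (mod 8), (2/5887) = +1, so (2/5887)^4 = +1.
Reached (1/5887) = 1. Collecting the sign flips along the way, the symbol is +1.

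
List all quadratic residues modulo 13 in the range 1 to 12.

Square k = 1,…,6 (k and 13−k give the same square):
1²=1, 2²=4, 3²=9, 4²≡3, 5²≡12, 6²≡10 (mod 13).
So the quadratic residues mod 13 are {1, 3, 4, 9, 10, 12}.

1, 3, 4, 9, 10, 12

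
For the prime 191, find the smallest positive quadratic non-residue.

7

(2/191) = +1, so 2 is a residue.
(3/191) = +1, so 3 is a residue.
(4/191) = +1, so 4 is a residue.
(5/191) = +1, so 5 is a residue.
(6/191) = +1, so 6 is a residue.
(7/191) = −1, so 7 is the smallest positive non-residue mod 191.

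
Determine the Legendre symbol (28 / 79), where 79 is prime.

-1

Pull out 2^2: since 79 ≡ 7 (mod 8), (2/79) = +1, so (2/79)^2 = +1.
Reciprocity: 7 ≡ 3 and 79 ≡ 3 (mod 4), so (7/79) = −(79/7).
Reduce top mod 7: now compute (2/7).
Pull out 2: since 7 ≡ 7 (mod 8), (2/7) = +1.
Reached (1/7) = 1. Collecting the sign flips along the way, the symbol is -1.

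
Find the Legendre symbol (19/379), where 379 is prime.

Reciprocity: 19 ≡ 3 and 379 ≡ 3 (mod 4), so (19/379) = −(379/19).
Reduce top mod 19: now compute (18/19).
Pull out 2: since 19 ≡ 3 (mod 8), (2/19) = -1.
Reciprocity: 9 ≡ 1 and 19 ≡ 3 (mod 4), so (9/19) = +(19/9).
Reduce top mod 9: now compute (1/9).
Reached (1/9) = 1. Collecting the sign flips along the way, the symbol is +1.

1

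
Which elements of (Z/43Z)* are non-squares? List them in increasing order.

Square k = 1,…,21 (k and 43−k give the same square):
1²=1, 2²=4, 3²=9, 4²=16, 5²=25, 6²=36, 7²≡6, 8²≡21, 9²≡38, 10²≡14, 11²≡35, 12²≡15, 13²≡40, 14²≡24, 15²≡10, 16²≡41, 17²≡31, 18²≡23, 19²≡17, 20²≡13, 21²≡11 (mod 43).
The residues are {1, 4, 6, 9, 10, 11, 13, 14, 15, 16, 17, 21, 23, 24, 25, 31, 35, 36, 38, 40, 41}; the non-residues are the remaining 21 nonzero classes.

2, 3, 5, 7, 8, 12, 18, 19, 20, 22, 26, 27, 28, 29, 30, 32, 33, 34, 37, 39, 42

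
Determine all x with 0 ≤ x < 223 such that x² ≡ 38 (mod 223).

22, 201

Since 223 ≡ 3 (mod 4), a square root of 38 is 38^((223+1)/4) = 38^56 mod 223.
Repeated squaring: 38^2≡106, 38^4≡86, 38^8≡37, 38^16≡31, 38^32≡69 (mod 223).
38^56 = 38^(32+16+8) ≡ 201 (mod 223).
Check: 201² = 40401 ≡ 38 (mod 223). The two roots are 22 and 201.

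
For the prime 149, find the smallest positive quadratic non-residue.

(2/149) = −1, so 2 is the smallest positive non-residue mod 149.

2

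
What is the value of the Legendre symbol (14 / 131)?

-1

Pull out 2: since 131 ≡ 3 (mod 8), (2/131) = -1.
Reciprocity: 7 ≡ 3 and 131 ≡ 3 (mod 4), so (7/131) = −(131/7).
Reduce top mod 7: now compute (5/7).
Reciprocity: 5 ≡ 1 and 7 ≡ 3 (mod 4), so (5/7) = +(7/5).
Reduce top mod 5: now compute (2/5).
Pull out 2: since 5 ≡ 5 (mod 8), (2/5) = -1.
Reached (1/5) = 1. Collecting the sign flips along the way, the symbol is -1.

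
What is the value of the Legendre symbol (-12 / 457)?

First reduce: -12 ≡ 445 (mod 457).
Reciprocity: 445 ≡ 1 and 457 ≡ 1 (mod 4), so (445/457) = +(457/445).
Reduce top mod 445: now compute (12/445).
Pull out 2^2: since 445 ≡ 5 (mod 8), (2/445) = -1, so (2/445)^2 = +1.
Reciprocity: 3 ≡ 3 and 445 ≡ 1 (mod 4), so (3/445) = +(445/3).
Reduce top mod 3: now compute (1/3).
Reached (1/3) = 1. Collecting the sign flips along the way, the symbol is +1.

1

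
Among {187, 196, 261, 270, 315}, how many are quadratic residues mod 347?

4

(187/347) = -1 → non-residue.
(196/347) = +1 → QR.
(261/347) = +1 → QR.
(270/347) = +1 → QR.
(315/347) = +1 → QR.
Total quadratic residues among the 5: 4.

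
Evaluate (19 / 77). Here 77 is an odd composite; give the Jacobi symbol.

Reciprocity: 19 ≡ 3 and 77 ≡ 1 (mod 4), so (19/77) = +(77/19).
Reduce top mod 19: now compute (1/19).
Reached (1/19) = 1. Collecting the sign flips along the way, the symbol is +1.

1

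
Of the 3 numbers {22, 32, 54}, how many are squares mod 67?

(22/67) = +1 → QR.
(32/67) = -1 → non-residue.
(54/67) = +1 → QR.
Total quadratic residues among the 3: 2.

2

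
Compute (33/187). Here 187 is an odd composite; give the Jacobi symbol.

0

Reciprocity: 33 ≡ 1 and 187 ≡ 3 (mod 4), so (33/187) = +(187/33).
Reduce top mod 33: now compute (22/33).
Pull out 2: since 33 ≡ 1 (mod 8), (2/33) = +1.
Reciprocity: 11 ≡ 3 and 33 ≡ 1 (mod 4), so (11/33) = +(33/11).
Reduce top mod 11: now compute (0/11).
Top reduces to 0: gcd > 1, so the symbol is 0.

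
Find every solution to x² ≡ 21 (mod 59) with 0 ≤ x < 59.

Since 59 ≡ 3 (mod 4), a square root of 21 is 21^((59+1)/4) = 21^15 mod 59.
Repeated squaring: 21^2≡28, 21^4≡17, 21^8≡53 (mod 59).
21^15 = 21^(8+4+2+1) ≡ 27 (mod 59).
Check: 27² = 729 ≡ 21 (mod 59). The two roots are 27 and 32.

27, 32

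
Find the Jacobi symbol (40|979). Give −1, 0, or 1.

Pull out 2^3: since 979 ≡ 3 (mod 8), (2/979) = -1, so (2/979)^3 = -1.
Reciprocity: 5 ≡ 1 and 979 ≡ 3 (mod 4), so (5/979) = +(979/5).
Reduce top mod 5: now compute (4/5).
Pull out 2^2: since 5 ≡ 5 (mod 8), (2/5) = -1, so (2/5)^2 = +1.
Reached (1/5) = 1. Collecting the sign flips along the way, the symbol is -1.

-1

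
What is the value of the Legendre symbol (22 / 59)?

Euler's criterion: (22/59) ≡ 22^29 (mod 59).
22^2 ≡ 12 (mod 59)
22^4 ≡ 26 (mod 59)
22^8 ≡ 27 (mod 59)
22^16 ≡ 21 (mod 59)
22^29 = 22^(16+8+4+1) ≡ 1 (mod 59).
Result is 1, so (22/59) = 1.

1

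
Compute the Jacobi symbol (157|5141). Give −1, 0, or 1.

Reciprocity: 157 ≡ 1 and 5141 ≡ 1 (mod 4), so (157/5141) = +(5141/157).
Reduce top mod 157: now compute (117/157).
Reciprocity: 117 ≡ 1 and 157 ≡ 1 (mod 4), so (117/157) = +(157/117).
Reduce top mod 117: now compute (40/117).
Pull out 2^3: since 117 ≡ 5 (mod 8), (2/117) = -1, so (2/117)^3 = -1.
Reciprocity: 5 ≡ 1 and 117 ≡ 1 (mod 4), so (5/117) = +(117/5).
Reduce top mod 5: now compute (2/5).
Pull out 2: since 5 ≡ 5 (mod 8), (2/5) = -1.
Reached (1/5) = 1. Collecting the sign flips along the way, the symbol is +1.

1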